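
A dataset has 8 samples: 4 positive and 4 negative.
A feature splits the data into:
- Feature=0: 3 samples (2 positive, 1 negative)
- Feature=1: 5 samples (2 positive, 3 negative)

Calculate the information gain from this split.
0.0488 bits

Information Gain = H(Y) - H(Y|Feature)

Before split:
P(positive) = 4/8 = 0.5000
H(Y) = 1.0000 bits

After split:
Feature=0: H = 0.9183 bits (weight = 3/8)
Feature=1: H = 0.9710 bits (weight = 5/8)
H(Y|Feature) = (3/8)×0.9183 + (5/8)×0.9710 = 0.9512 bits

Information Gain = 1.0000 - 0.9512 = 0.0488 bits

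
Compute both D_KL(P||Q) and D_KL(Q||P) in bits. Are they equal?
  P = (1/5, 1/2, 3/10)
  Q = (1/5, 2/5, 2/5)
D_KL(P||Q) = 0.0365, D_KL(Q||P) = 0.0372

KL divergence is not symmetric: D_KL(P||Q) ≠ D_KL(Q||P) in general.

D_KL(P||Q) = 0.0365 bits
D_KL(Q||P) = 0.0372 bits

No, they are not equal!

This asymmetry is why KL divergence is not a true distance metric.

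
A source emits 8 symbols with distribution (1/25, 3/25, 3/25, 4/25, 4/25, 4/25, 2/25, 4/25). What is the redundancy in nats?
0.0669 nats

Redundancy measures how far a source is from maximum entropy:
R = H_max - H(X)

Maximum entropy for 8 symbols: H_max = log_e(8) = 2.0794 nats
Actual entropy: H(X) = 2.0125 nats
Redundancy: R = 2.0794 - 2.0125 = 0.0669 nats

This redundancy represents potential for compression: the source could be compressed by 0.0669 nats per symbol.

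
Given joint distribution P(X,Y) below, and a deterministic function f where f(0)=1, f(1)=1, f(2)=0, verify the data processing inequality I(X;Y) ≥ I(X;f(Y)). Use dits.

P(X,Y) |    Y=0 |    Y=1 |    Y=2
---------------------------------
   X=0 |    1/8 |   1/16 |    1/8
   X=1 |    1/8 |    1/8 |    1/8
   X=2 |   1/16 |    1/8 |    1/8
I(X;Y) = 0.0102, I(X;f(Y)) = 0.0010, inequality holds: 0.0102 ≥ 0.0010

Data Processing Inequality: For any Markov chain X → Y → Z, we have I(X;Y) ≥ I(X;Z).

Here Z = f(Y) is a deterministic function of Y, forming X → Y → Z.

Original I(X;Y) = 0.0102 dits

After applying f:
P(X,Z) where Z=f(Y):
- P(X,Z=0) = P(X,Y=2)
- P(X,Z=1) = P(X,Y=0) + P(X,Y=1)

I(X;Z) = I(X;f(Y)) = 0.0010 dits

Verification: 0.0102 ≥ 0.0010 ✓

Information cannot be created by processing; the function f can only lose information about X.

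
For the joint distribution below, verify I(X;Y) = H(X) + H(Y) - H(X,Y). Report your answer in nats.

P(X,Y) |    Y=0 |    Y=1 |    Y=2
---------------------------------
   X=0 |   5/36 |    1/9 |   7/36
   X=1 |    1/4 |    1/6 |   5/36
I(X;Y) = 0.0202 nats

Mutual information has multiple equivalent forms:
- I(X;Y) = H(X) - H(X|Y)
- I(X;Y) = H(Y) - H(Y|X)
- I(X;Y) = H(X) + H(Y) - H(X,Y)

Computing all quantities:
H(X) = 0.6870, H(Y) = 1.0893, H(X,Y) = 1.7561
H(X|Y) = 0.6668, H(Y|X) = 1.0692

Verification:
H(X) - H(X|Y) = 0.6870 - 0.6668 = 0.0202
H(Y) - H(Y|X) = 1.0893 - 1.0692 = 0.0202
H(X) + H(Y) - H(X,Y) = 0.6870 + 1.0893 - 1.7561 = 0.0202

All forms give I(X;Y) = 0.0202 nats. ✓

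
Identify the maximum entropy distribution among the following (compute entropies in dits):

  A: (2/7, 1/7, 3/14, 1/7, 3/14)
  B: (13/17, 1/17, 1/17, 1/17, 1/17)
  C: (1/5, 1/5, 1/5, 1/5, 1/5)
C

For a discrete distribution over n outcomes, entropy is maximized by the uniform distribution.

Computing entropies:
H(A) = 0.6836 dits
H(B) = 0.3786 dits
H(C) = 0.6990 dits

The uniform distribution (where all probabilities equal 1/5) achieves the maximum entropy of log_10(5) = 0.6990 dits.

Distribution C has the highest entropy.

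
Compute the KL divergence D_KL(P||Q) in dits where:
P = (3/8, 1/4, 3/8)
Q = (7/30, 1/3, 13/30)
0.0225 dits

KL divergence: D_KL(P||Q) = Σ p(x) log(p(x)/q(x))

Computing term by term:
  x=0: 3/8 × log_10[(3/8)/(7/30)] = 3/8 × 0.2061 = 0.0773
  x=1: 1/4 × log_10[(1/4)/(1/3)] = 1/4 × -0.1249 = -0.0312
  x=2: 3/8 × log_10[(3/8)/(13/30)] = 3/8 × -0.0628 = -0.0235

D_KL(P||Q) = 0.0225 dits

Note: KL divergence is always non-negative and equals 0 iff P = Q.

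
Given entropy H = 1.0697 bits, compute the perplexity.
2.0990

Perplexity is 2^H (or exp(H) for natural log).

H = 1.0697 bits
Perplexity = 2^1.0697 = 2.0990

Interpretation: The model's uncertainty is equivalent to choosing uniformly among 2.1 options.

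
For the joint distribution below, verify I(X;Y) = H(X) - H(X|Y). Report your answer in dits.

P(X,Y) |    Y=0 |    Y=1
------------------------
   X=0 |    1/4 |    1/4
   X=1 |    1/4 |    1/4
I(X;Y) = 0.0000 dits

Mutual information has multiple equivalent forms:
- I(X;Y) = H(X) - H(X|Y)
- I(X;Y) = H(Y) - H(Y|X)
- I(X;Y) = H(X) + H(Y) - H(X,Y)

Computing all quantities:
H(X) = 0.3010, H(Y) = 0.3010, H(X,Y) = 0.6021
H(X|Y) = 0.3010, H(Y|X) = 0.3010

Verification:
H(X) - H(X|Y) = 0.3010 - 0.3010 = 0.0000
H(Y) - H(Y|X) = 0.3010 - 0.3010 = 0.0000
H(X) + H(Y) - H(X,Y) = 0.3010 + 0.3010 - 0.6021 = 0.0000

All forms give I(X;Y) = 0.0000 dits. ✓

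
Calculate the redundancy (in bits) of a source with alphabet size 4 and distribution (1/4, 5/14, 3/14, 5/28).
0.0494 bits

Redundancy measures how far a source is from maximum entropy:
R = H_max - H(X)

Maximum entropy for 4 symbols: H_max = log_2(4) = 2.0000 bits
Actual entropy: H(X) = 1.9506 bits
Redundancy: R = 2.0000 - 1.9506 = 0.0494 bits

This redundancy represents potential for compression: the source could be compressed by 0.0494 bits per symbol.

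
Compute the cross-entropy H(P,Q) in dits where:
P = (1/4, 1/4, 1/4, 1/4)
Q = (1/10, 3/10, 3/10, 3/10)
0.6422 dits

Cross-entropy: H(P,Q) = -Σ p(x) log q(x)

Alternatively: H(P,Q) = H(P) + D_KL(P||Q)
H(P) = 0.6021 dits
D_KL(P||Q) = 0.0401 dits

H(P,Q) = 0.6021 + 0.0401 = 0.6422 dits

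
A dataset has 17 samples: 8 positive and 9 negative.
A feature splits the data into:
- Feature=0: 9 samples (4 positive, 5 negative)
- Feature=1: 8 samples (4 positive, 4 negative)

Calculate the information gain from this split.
0.0022 bits

Information Gain = H(Y) - H(Y|Feature)

Before split:
P(positive) = 8/17 = 0.4706
H(Y) = 0.9975 bits

After split:
Feature=0: H = 0.9911 bits (weight = 9/17)
Feature=1: H = 1.0000 bits (weight = 8/17)
H(Y|Feature) = (9/17)×0.9911 + (8/17)×1.0000 = 0.9953 bits

Information Gain = 0.9975 - 0.9953 = 0.0022 bits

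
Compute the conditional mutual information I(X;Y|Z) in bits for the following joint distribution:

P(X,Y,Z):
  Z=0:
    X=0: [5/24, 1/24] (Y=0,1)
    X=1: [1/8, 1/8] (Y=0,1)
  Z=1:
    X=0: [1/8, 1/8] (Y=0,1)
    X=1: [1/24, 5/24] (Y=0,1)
0.0933 bits

Conditional mutual information: I(X;Y|Z) = H(X|Z) + H(Y|Z) - H(X,Y|Z)

H(Z) = 1.0000
H(X,Z) = 2.0000 → H(X|Z) = 1.0000
H(Y,Z) = 1.9183 → H(Y|Z) = 0.9183
H(X,Y,Z) = 2.8250 → H(X,Y|Z) = 1.8250

I(X;Y|Z) = 1.0000 + 0.9183 - 1.8250 = 0.0933 bits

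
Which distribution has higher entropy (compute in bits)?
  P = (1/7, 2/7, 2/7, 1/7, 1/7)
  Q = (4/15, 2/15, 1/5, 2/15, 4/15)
Q

Computing entropies in bits:
H(P) = 2.2359
H(Q) = 2.2566

Distribution Q has higher entropy.

Intuition: The distribution closer to uniform (more spread out) has higher entropy.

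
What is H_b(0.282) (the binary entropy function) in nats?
0.5948 nats

The binary entropy function is:
H(p) = -p log(p) - (1-p) log(1-p)

H(0.282) = -0.282 × log_e(0.282) - 0.718 × log_e(0.718)
H(0.282) = 0.5948 nats

Note: Binary entropy is maximized at p=0.5 (H=1 bit) and minimized at p=0 or p=1 (H=0).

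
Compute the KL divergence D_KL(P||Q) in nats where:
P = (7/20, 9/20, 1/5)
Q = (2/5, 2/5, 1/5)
0.0063 nats

KL divergence: D_KL(P||Q) = Σ p(x) log(p(x)/q(x))

Computing term by term:
  x=0: 7/20 × log_e[(7/20)/(2/5)] = 7/20 × -0.1335 = -0.0467
  x=1: 9/20 × log_e[(9/20)/(2/5)] = 9/20 × 0.1178 = 0.0530
  x=2: 1/5 × log_e[(1/5)/(1/5)] = 1/5 × 0.0000 = 0.0000

D_KL(P||Q) = 0.0063 nats

Note: KL divergence is always non-negative and equals 0 iff P = Q.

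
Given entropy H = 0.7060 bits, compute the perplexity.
1.6313

Perplexity is 2^H (or exp(H) for natural log).

H = 0.7060 bits
Perplexity = 2^0.7060 = 1.6313

Interpretation: The model's uncertainty is equivalent to choosing uniformly among 1.6 options.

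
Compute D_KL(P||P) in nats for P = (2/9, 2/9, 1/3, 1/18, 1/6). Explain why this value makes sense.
0.0000 nats

KL divergence satisfies the Gibbs inequality: D_KL(P||Q) ≥ 0 for all distributions P, Q.

D_KL(P||Q) = Σ p(x) log(p(x)/q(x))
Each term is p(x) × log_e(p(x)/p(x)) = p(x) × log_e(1) = 0, so the sum is 0.
D_KL(P||Q) = 0.0000 nats

When P = Q, the KL divergence is exactly 0, as there is no 'divergence' between identical distributions.

This non-negativity is a fundamental property: relative entropy cannot be negative because it measures how different Q is from P.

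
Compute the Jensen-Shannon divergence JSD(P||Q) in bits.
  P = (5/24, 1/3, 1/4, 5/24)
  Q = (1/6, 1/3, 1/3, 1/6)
0.0077 bits

Jensen-Shannon divergence is:
JSD(P||Q) = 0.5 × D_KL(P||M) + 0.5 × D_KL(Q||M)
where M = 0.5 × (P + Q) is the mixture distribution.

M = 0.5 × (5/24, 1/3, 1/4, 5/24) + 0.5 × (1/6, 1/3, 1/3, 1/6) = (3/16, 1/3, 7/24, 3/16)

D_KL(P||M) = 0.0077 bits
D_KL(Q||M) = 0.0076 bits

JSD(P||Q) = 0.5 × 0.0077 + 0.5 × 0.0076 = 0.0077 bits

Unlike KL divergence, JSD is symmetric and bounded: 0 ≤ JSD ≤ log(2).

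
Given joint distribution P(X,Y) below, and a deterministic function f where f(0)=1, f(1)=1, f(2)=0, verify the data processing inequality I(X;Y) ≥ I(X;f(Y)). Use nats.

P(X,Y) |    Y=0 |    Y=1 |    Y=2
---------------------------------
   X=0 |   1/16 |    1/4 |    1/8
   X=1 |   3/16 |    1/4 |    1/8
I(X;Y) = 0.0249, I(X;f(Y)) = 0.0026, inequality holds: 0.0249 ≥ 0.0026

Data Processing Inequality: For any Markov chain X → Y → Z, we have I(X;Y) ≥ I(X;Z).

Here Z = f(Y) is a deterministic function of Y, forming X → Y → Z.

Original I(X;Y) = 0.0249 nats

After applying f:
P(X,Z) where Z=f(Y):
- P(X,Z=0) = P(X,Y=2)
- P(X,Z=1) = P(X,Y=0) + P(X,Y=1)

I(X;Z) = I(X;f(Y)) = 0.0026 nats

Verification: 0.0249 ≥ 0.0026 ✓

Information cannot be created by processing; the function f can only lose information about X.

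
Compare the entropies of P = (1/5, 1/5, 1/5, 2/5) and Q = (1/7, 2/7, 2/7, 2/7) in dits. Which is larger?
Q

Computing entropies in dits:
H(P) = 0.5786
H(Q) = 0.5871

Distribution Q has higher entropy.

Intuition: The distribution closer to uniform (more spread out) has higher entropy.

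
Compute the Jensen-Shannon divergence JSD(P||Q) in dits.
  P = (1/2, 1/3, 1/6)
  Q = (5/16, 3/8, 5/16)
0.0099 dits

Jensen-Shannon divergence is:
JSD(P||Q) = 0.5 × D_KL(P||M) + 0.5 × D_KL(Q||M)
where M = 0.5 × (P + Q) is the mixture distribution.

M = 0.5 × (1/2, 1/3, 1/6) + 0.5 × (5/16, 3/8, 5/16) = (13/32, 0.354167, 0.239583)

D_KL(P||M) = 0.0100 dits
D_KL(Q||M) = 0.0098 dits

JSD(P||Q) = 0.5 × 0.0100 + 0.5 × 0.0098 = 0.0099 dits

Unlike KL divergence, JSD is symmetric and bounded: 0 ≤ JSD ≤ log(2).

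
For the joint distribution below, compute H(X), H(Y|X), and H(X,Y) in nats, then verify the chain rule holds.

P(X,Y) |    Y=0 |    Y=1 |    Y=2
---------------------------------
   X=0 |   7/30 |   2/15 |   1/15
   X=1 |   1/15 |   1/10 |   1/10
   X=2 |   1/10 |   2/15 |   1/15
H(X,Y) = 2.1093, H(X) = 1.0760, H(Y|X) = 1.0332 (all in nats)

Chain rule: H(X,Y) = H(X) + H(Y|X)

Left side — joint entropy directly:
H(X,Y) = -Σ p(x,y) log p(x,y) = 2.1093 nats

Right side — compute H(Y|X) from the conditional distributions:
P(X) = (13/30, 4/15, 3/10), so H(X) = 1.0760 nats
H(Y|X) = Σ_x P(X=x) · H(Y|X=x):
  P(Y|X=0) = (7/13, 4/13, 2/13), H(Y|X=0) = 0.9840, weight P(X=0) = 13/30
  P(Y|X=1) = (1/4, 3/8, 3/8), H(Y|X=1) = 1.0822, weight P(X=1) = 4/15
  P(Y|X=2) = (1/3, 4/9, 2/9), H(Y|X=2) = 1.0609, weight P(X=2) = 3/10
H(Y|X) = 1.0332 nats

H(X) + H(Y|X) = 1.0760 + 1.0332 = 2.1093 nats

Both sides equal 2.1093 nats. ✓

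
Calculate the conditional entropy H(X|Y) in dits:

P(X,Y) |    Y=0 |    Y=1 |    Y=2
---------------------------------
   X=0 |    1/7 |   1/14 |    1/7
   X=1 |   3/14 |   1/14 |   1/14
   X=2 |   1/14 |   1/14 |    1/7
0.4541 dits

Using the chain rule: H(X|Y) = H(X,Y) - H(Y)

First, compute H(X,Y) = 0.9149 dits

Marginal P(Y) = (3/7, 3/14, 5/14)
H(Y) = 0.4608 dits

H(X|Y) = H(X,Y) - H(Y) = 0.9149 - 0.4608 = 0.4541 dits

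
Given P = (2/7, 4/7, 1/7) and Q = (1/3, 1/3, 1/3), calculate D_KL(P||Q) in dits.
0.0621 dits

KL divergence: D_KL(P||Q) = Σ p(x) log(p(x)/q(x))

Computing term by term:
  x=0: 2/7 × log_10[(2/7)/(1/3)] = 2/7 × -0.0669 = -0.0191
  x=1: 4/7 × log_10[(4/7)/(1/3)] = 4/7 × 0.2341 = 0.1338
  x=2: 1/7 × log_10[(1/7)/(1/3)] = 1/7 × -0.3680 = -0.0526

D_KL(P||Q) = 0.0621 dits

Note: KL divergence is always non-negative and equals 0 iff P = Q.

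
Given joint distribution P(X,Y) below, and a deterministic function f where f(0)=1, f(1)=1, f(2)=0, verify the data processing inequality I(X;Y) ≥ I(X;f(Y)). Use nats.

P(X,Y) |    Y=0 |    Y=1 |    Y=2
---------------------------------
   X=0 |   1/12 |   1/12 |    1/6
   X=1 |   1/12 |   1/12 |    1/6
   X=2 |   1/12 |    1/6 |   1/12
I(X;Y) = 0.0378, I(X;f(Y)) = 0.0297, inequality holds: 0.0378 ≥ 0.0297

Data Processing Inequality: For any Markov chain X → Y → Z, we have I(X;Y) ≥ I(X;Z).

Here Z = f(Y) is a deterministic function of Y, forming X → Y → Z.

Original I(X;Y) = 0.0378 nats

After applying f:
P(X,Z) where Z=f(Y):
- P(X,Z=0) = P(X,Y=2)
- P(X,Z=1) = P(X,Y=0) + P(X,Y=1)

I(X;Z) = I(X;f(Y)) = 0.0297 nats

Verification: 0.0378 ≥ 0.0297 ✓

Information cannot be created by processing; the function f can only lose information about X.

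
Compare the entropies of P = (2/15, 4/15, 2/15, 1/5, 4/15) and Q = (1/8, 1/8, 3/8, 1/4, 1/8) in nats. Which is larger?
P

Computing entropies in nats:
H(P) = 1.5641
H(Q) = 1.4942

Distribution P has higher entropy.

Intuition: The distribution closer to uniform (more spread out) has higher entropy.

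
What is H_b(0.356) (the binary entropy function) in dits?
0.2828 dits

The binary entropy function is:
H(p) = -p log(p) - (1-p) log(1-p)

H(0.356) = -0.356 × log_10(0.356) - 0.644 × log_10(0.644)
H(0.356) = 0.2828 dits

Note: Binary entropy is maximized at p=0.5 (H=1 bit) and minimized at p=0 or p=1 (H=0).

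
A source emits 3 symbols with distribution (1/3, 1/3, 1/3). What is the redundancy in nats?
0.0000 nats

Redundancy measures how far a source is from maximum entropy:
R = H_max - H(X)

Maximum entropy for 3 symbols: H_max = log_e(3) = 1.0986 nats
Actual entropy: H(X) = 1.0986 nats
Redundancy: R = 1.0986 - 1.0986 = 0.0000 nats

This redundancy represents potential for compression: the source could be compressed by 0.0000 nats per symbol.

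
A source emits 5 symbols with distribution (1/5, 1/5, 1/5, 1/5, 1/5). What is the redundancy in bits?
0.0000 bits

Redundancy measures how far a source is from maximum entropy:
R = H_max - H(X)

Maximum entropy for 5 symbols: H_max = log_2(5) = 2.3219 bits
Actual entropy: H(X) = 2.3219 bits
Redundancy: R = 2.3219 - 2.3219 = 0.0000 bits

This redundancy represents potential for compression: the source could be compressed by 0.0000 bits per symbol.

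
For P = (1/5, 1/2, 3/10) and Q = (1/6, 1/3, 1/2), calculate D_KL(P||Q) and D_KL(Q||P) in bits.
D_KL(P||Q) = 0.1240, D_KL(Q||P) = 0.1297

KL divergence is not symmetric: D_KL(P||Q) ≠ D_KL(Q||P) in general.

D_KL(P||Q) = 0.1240 bits
D_KL(Q||P) = 0.1297 bits

No, they are not equal!

This asymmetry is why KL divergence is not a true distance metric.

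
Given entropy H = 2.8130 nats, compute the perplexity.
16.6598

Perplexity is e^H (or exp(H) for natural log).

H = 2.8130 nats
Perplexity = e^2.8130 = 16.6598

Interpretation: The model's uncertainty is equivalent to choosing uniformly among 16.7 options.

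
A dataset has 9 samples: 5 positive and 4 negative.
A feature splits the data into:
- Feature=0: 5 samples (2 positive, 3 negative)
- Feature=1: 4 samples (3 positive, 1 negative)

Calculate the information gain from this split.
0.0911 bits

Information Gain = H(Y) - H(Y|Feature)

Before split:
P(positive) = 5/9 = 0.5556
H(Y) = 0.9911 bits

After split:
Feature=0: H = 0.9710 bits (weight = 5/9)
Feature=1: H = 0.8113 bits (weight = 4/9)
H(Y|Feature) = (5/9)×0.9710 + (4/9)×0.8113 = 0.9000 bits

Information Gain = 0.9911 - 0.9000 = 0.0911 bits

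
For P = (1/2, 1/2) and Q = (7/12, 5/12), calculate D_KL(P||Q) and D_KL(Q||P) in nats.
D_KL(P||Q) = 0.0141, D_KL(Q||P) = 0.0140

KL divergence is not symmetric: D_KL(P||Q) ≠ D_KL(Q||P) in general.

D_KL(P||Q) = 0.0141 nats
D_KL(Q||P) = 0.0140 nats

No, they are not equal!

This asymmetry is why KL divergence is not a true distance metric.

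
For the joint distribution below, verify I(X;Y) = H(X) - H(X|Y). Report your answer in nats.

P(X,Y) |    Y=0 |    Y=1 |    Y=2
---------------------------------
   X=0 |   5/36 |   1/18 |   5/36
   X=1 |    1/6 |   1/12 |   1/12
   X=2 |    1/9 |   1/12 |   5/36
I(X;Y) = 0.0183 nats

Mutual information has multiple equivalent forms:
- I(X;Y) = H(X) - H(X|Y)
- I(X;Y) = H(Y) - H(Y|X)
- I(X;Y) = H(X) + H(Y) - H(X,Y)

Computing all quantities:
H(X) = 1.0986, H(Y) = 1.0668, H(X,Y) = 2.1471
H(X|Y) = 1.0803, H(Y|X) = 1.0485

Verification:
H(X) - H(X|Y) = 1.0986 - 1.0803 = 0.0183
H(Y) - H(Y|X) = 1.0668 - 1.0485 = 0.0183
H(X) + H(Y) - H(X,Y) = 1.0986 + 1.0668 - 2.1471 = 0.0183

All forms give I(X;Y) = 0.0183 nats. ✓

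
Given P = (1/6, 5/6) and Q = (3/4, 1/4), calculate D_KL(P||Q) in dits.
0.3269 dits

KL divergence: D_KL(P||Q) = Σ p(x) log(p(x)/q(x))

Computing term by term:
  x=0: 1/6 × log_10[(1/6)/(3/4)] = 1/6 × -0.6532 = -0.1089
  x=1: 5/6 × log_10[(5/6)/(1/4)] = 5/6 × 0.5229 = 0.4357

D_KL(P||Q) = 0.3269 dits

Note: KL divergence is always non-negative and equals 0 iff P = Q.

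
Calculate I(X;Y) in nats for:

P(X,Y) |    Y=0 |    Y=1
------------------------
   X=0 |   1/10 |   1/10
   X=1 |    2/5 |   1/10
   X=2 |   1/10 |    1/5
0.0932 nats

Mutual information: I(X;Y) = H(X) + H(Y) - H(X,Y)

Marginals:
P(X) = (1/5, 1/2, 3/10), H(X) = 1.0297 nats
P(Y) = (3/5, 2/5), H(Y) = 0.6730 nats

Joint entropy: H(X,Y) = 1.6094 nats

I(X;Y) = 1.0297 + 0.6730 - 1.6094 = 0.0932 nats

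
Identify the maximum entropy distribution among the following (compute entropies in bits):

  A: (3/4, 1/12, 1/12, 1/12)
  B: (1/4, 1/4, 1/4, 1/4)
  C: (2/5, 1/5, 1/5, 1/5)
B

For a discrete distribution over n outcomes, entropy is maximized by the uniform distribution.

Computing entropies:
H(A) = 1.2075 bits
H(B) = 2.0000 bits
H(C) = 1.9219 bits

The uniform distribution (where all probabilities equal 1/4) achieves the maximum entropy of log_2(4) = 2.0000 bits.

Distribution B has the highest entropy.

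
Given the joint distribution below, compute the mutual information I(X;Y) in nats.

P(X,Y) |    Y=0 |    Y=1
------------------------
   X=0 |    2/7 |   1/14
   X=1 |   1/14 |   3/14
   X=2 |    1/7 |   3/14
0.1134 nats

Mutual information: I(X;Y) = H(X) + H(Y) - H(X,Y)

Marginals:
P(X) = (5/14, 2/7, 5/14), H(X) = 1.0934 nats
P(Y) = (1/2, 1/2), H(Y) = 0.6931 nats

Joint entropy: H(X,Y) = 1.6731 nats

I(X;Y) = 1.0934 + 0.6931 - 1.6731 = 0.1134 nats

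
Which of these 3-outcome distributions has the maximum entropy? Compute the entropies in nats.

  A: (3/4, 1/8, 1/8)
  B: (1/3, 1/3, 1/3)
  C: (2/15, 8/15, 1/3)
B

For a discrete distribution over n outcomes, entropy is maximized by the uniform distribution.

Computing entropies:
H(A) = 0.7356 nats
H(B) = 1.0986 nats
H(C) = 0.9701 nats

The uniform distribution (where all probabilities equal 1/3) achieves the maximum entropy of log_e(3) = 1.0986 nats.

Distribution B has the highest entropy.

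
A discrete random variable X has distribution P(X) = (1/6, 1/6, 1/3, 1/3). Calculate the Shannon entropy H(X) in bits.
1.9183 bits

Shannon entropy is H(X) = -Σ p(x) log p(x).

For P = (1/6, 1/6, 1/3, 1/3):
H = -1/6 × log_2(1/6) -1/6 × log_2(1/6) -1/3 × log_2(1/3) -1/3 × log_2(1/3)
H = 1.9183 bits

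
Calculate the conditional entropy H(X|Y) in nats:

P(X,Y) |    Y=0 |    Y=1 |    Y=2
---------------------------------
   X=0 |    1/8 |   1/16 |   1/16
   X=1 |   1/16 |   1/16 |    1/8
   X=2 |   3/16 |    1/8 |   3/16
1.0185 nats

Using the chain rule: H(X|Y) = H(X,Y) - H(Y)

First, compute H(X,Y) = 2.1007 nats

Marginal P(Y) = (3/8, 1/4, 3/8)
H(Y) = 1.0822 nats

H(X|Y) = H(X,Y) - H(Y) = 2.1007 - 1.0822 = 1.0185 nats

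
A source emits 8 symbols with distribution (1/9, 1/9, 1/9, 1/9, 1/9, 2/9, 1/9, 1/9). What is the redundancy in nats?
0.0362 nats

Redundancy measures how far a source is from maximum entropy:
R = H_max - H(X)

Maximum entropy for 8 symbols: H_max = log_e(8) = 2.0794 nats
Actual entropy: H(X) = 2.0432 nats
Redundancy: R = 2.0794 - 2.0432 = 0.0362 nats

This redundancy represents potential for compression: the source could be compressed by 0.0362 nats per symbol.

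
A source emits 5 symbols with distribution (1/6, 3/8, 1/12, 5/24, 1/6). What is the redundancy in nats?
0.1105 nats

Redundancy measures how far a source is from maximum entropy:
R = H_max - H(X)

Maximum entropy for 5 symbols: H_max = log_e(5) = 1.6094 nats
Actual entropy: H(X) = 1.4989 nats
Redundancy: R = 1.6094 - 1.4989 = 0.1105 nats

This redundancy represents potential for compression: the source could be compressed by 0.1105 nats per symbol.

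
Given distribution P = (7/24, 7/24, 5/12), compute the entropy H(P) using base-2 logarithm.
1.5632 bits

Shannon entropy is H(X) = -Σ p(x) log p(x).

For P = (7/24, 7/24, 5/12):
H = -7/24 × log_2(7/24) -7/24 × log_2(7/24) -5/12 × log_2(5/12)
H = 1.5632 bits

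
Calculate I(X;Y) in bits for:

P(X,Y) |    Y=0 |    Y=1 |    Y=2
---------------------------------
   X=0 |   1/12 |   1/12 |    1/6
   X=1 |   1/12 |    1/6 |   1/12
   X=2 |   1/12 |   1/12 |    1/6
0.0546 bits

Mutual information: I(X;Y) = H(X) + H(Y) - H(X,Y)

Marginals:
P(X) = (1/3, 1/3, 1/3), H(X) = 1.5850 bits
P(Y) = (1/4, 1/3, 5/12), H(Y) = 1.5546 bits

Joint entropy: H(X,Y) = 3.0850 bits

I(X;Y) = 1.5850 + 1.5546 - 3.0850 = 0.0546 bits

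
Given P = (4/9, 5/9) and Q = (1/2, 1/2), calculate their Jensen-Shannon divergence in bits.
0.0022 bits

Jensen-Shannon divergence is:
JSD(P||Q) = 0.5 × D_KL(P||M) + 0.5 × D_KL(Q||M)
where M = 0.5 × (P + Q) is the mixture distribution.

M = 0.5 × (4/9, 5/9) + 0.5 × (1/2, 1/2) = (17/36, 19/36)

D_KL(P||M) = 0.0022 bits
D_KL(Q||M) = 0.0022 bits

JSD(P||Q) = 0.5 × 0.0022 + 0.5 × 0.0022 = 0.0022 bits

Unlike KL divergence, JSD is symmetric and bounded: 0 ≤ JSD ≤ log(2).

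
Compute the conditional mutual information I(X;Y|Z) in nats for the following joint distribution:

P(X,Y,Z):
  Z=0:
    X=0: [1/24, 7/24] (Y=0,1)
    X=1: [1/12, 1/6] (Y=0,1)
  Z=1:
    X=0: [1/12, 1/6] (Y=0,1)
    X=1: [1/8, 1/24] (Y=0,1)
0.0543 nats

Conditional mutual information: I(X;Y|Z) = H(X|Z) + H(Y|Z) - H(X,Y|Z)

H(Z) = 0.6792
H(X,Z) = 1.3580 → H(X|Z) = 0.6788
H(Y,Z) = 1.2711 → H(Y|Z) = 0.5919
H(X,Y,Z) = 1.8955 → H(X,Y|Z) = 1.2164

I(X;Y|Z) = 0.6788 + 0.5919 - 1.2164 = 0.0543 nats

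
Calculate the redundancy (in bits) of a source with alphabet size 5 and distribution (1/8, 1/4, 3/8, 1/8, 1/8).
0.1663 bits

Redundancy measures how far a source is from maximum entropy:
R = H_max - H(X)

Maximum entropy for 5 symbols: H_max = log_2(5) = 2.3219 bits
Actual entropy: H(X) = 2.1556 bits
Redundancy: R = 2.3219 - 2.1556 = 0.1663 bits

This redundancy represents potential for compression: the source could be compressed by 0.1663 bits per symbol.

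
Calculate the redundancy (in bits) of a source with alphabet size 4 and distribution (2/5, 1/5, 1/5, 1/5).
0.0781 bits

Redundancy measures how far a source is from maximum entropy:
R = H_max - H(X)

Maximum entropy for 4 symbols: H_max = log_2(4) = 2.0000 bits
Actual entropy: H(X) = 1.9219 bits
Redundancy: R = 2.0000 - 1.9219 = 0.0781 bits

This redundancy represents potential for compression: the source could be compressed by 0.0781 bits per symbol.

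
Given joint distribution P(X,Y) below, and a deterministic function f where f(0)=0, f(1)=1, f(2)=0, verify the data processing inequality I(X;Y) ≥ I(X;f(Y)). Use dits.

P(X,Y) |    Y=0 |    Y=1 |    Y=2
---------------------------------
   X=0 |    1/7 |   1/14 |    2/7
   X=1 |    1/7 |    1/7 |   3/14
I(X;Y) = 0.0075, I(X;f(Y)) = 0.0067, inequality holds: 0.0075 ≥ 0.0067

Data Processing Inequality: For any Markov chain X → Y → Z, we have I(X;Y) ≥ I(X;Z).

Here Z = f(Y) is a deterministic function of Y, forming X → Y → Z.

Original I(X;Y) = 0.0075 dits

After applying f:
P(X,Z) where Z=f(Y):
- P(X,Z=0) = P(X,Y=0) + P(X,Y=2)
- P(X,Z=1) = P(X,Y=1)

I(X;Z) = I(X;f(Y)) = 0.0067 dits

Verification: 0.0075 ≥ 0.0067 ✓

Information cannot be created by processing; the function f can only lose information about X.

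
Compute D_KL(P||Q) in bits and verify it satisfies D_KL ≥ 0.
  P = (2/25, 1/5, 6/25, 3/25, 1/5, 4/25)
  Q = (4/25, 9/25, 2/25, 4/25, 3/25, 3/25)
0.2948 bits

KL divergence satisfies the Gibbs inequality: D_KL(P||Q) ≥ 0 for all distributions P, Q.

D_KL(P||Q) = Σ p(x) log(p(x)/q(x))
Term by term:
  x=0: 2/25 × log_2[(2/25)/(4/25)] = -0.0800
  x=1: 1/5 × log_2[(1/5)/(9/25)] = -0.1696
  x=2: 6/25 × log_2[(6/25)/(2/25)] = 0.3804
  x=3: 3/25 × log_2[(3/25)/(4/25)] = -0.0498
  x=4: 1/5 × log_2[(1/5)/(3/25)] = 0.1474
  x=5: 4/25 × log_2[(4/25)/(3/25)] = 0.0664
D_KL(P||Q) = 0.2948 bits

D_KL(P||Q) = 0.2948 ≥ 0 ✓

This non-negativity is a fundamental property: relative entropy cannot be negative because it measures how different Q is from P.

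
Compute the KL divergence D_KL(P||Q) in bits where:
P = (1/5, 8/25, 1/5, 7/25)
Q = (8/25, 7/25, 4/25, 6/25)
0.0527 bits

KL divergence: D_KL(P||Q) = Σ p(x) log(p(x)/q(x))

Computing term by term:
  x=0: 1/5 × log_2[(1/5)/(8/25)] = 1/5 × -0.6781 = -0.1356
  x=1: 8/25 × log_2[(8/25)/(7/25)] = 8/25 × 0.1926 = 0.0616
  x=2: 1/5 × log_2[(1/5)/(4/25)] = 1/5 × 0.3219 = 0.0644
  x=3: 7/25 × log_2[(7/25)/(6/25)] = 7/25 × 0.2224 = 0.0623

D_KL(P||Q) = 0.0527 bits

Note: KL divergence is always non-negative and equals 0 iff P = Q.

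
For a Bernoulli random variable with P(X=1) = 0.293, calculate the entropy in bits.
0.8726 bits

The binary entropy function is:
H(p) = -p log(p) - (1-p) log(1-p)

H(0.293) = -0.293 × log_2(0.293) - 0.707 × log_2(0.707)
H(0.293) = 0.8726 bits

Note: Binary entropy is maximized at p=0.5 (H=1 bit) and minimized at p=0 or p=1 (H=0).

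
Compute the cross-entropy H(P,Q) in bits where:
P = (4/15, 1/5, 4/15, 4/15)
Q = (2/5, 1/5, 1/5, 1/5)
2.0553 bits

Cross-entropy: H(P,Q) = -Σ p(x) log q(x)

Alternatively: H(P,Q) = H(P) + D_KL(P||Q)
H(P) = 1.9899 bits
D_KL(P||Q) = 0.0654 bits

H(P,Q) = 1.9899 + 0.0654 = 2.0553 bits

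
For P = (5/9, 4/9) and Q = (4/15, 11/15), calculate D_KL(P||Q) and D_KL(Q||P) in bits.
D_KL(P||Q) = 0.2672, D_KL(Q||P) = 0.2474

KL divergence is not symmetric: D_KL(P||Q) ≠ D_KL(Q||P) in general.

D_KL(P||Q) = 0.2672 bits
D_KL(Q||P) = 0.2474 bits

No, they are not equal!

This asymmetry is why KL divergence is not a true distance metric.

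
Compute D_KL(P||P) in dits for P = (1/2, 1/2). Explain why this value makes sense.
0.0000 dits

KL divergence satisfies the Gibbs inequality: D_KL(P||Q) ≥ 0 for all distributions P, Q.

D_KL(P||Q) = Σ p(x) log(p(x)/q(x))
Each term is p(x) × log_10(p(x)/p(x)) = p(x) × log_10(1) = 0, so the sum is 0.
D_KL(P||Q) = 0.0000 dits

When P = Q, the KL divergence is exactly 0, as there is no 'divergence' between identical distributions.

This non-negativity is a fundamental property: relative entropy cannot be negative because it measures how different Q is from P.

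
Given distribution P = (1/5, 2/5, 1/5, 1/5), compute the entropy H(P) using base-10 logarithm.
0.5786 dits

Shannon entropy is H(X) = -Σ p(x) log p(x).

For P = (1/5, 2/5, 1/5, 1/5):
H = -1/5 × log_10(1/5) -2/5 × log_10(2/5) -1/5 × log_10(1/5) -1/5 × log_10(1/5)
H = 0.5786 dits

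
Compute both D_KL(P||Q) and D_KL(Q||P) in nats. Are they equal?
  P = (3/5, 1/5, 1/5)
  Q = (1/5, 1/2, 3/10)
D_KL(P||Q) = 0.3948, D_KL(Q||P) = 0.3601

KL divergence is not symmetric: D_KL(P||Q) ≠ D_KL(Q||P) in general.

D_KL(P||Q) = 0.3948 nats
D_KL(Q||P) = 0.3601 nats

No, they are not equal!

This asymmetry is why KL divergence is not a true distance metric.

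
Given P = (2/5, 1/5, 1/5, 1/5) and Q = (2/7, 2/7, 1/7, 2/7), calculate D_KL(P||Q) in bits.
0.0854 bits

KL divergence: D_KL(P||Q) = Σ p(x) log(p(x)/q(x))

Computing term by term:
  x=0: 2/5 × log_2[(2/5)/(2/7)] = 2/5 × 0.4854 = 0.1942
  x=1: 1/5 × log_2[(1/5)/(2/7)] = 1/5 × -0.5146 = -0.1029
  x=2: 1/5 × log_2[(1/5)/(1/7)] = 1/5 × 0.4854 = 0.0971
  x=3: 1/5 × log_2[(1/5)/(2/7)] = 1/5 × -0.5146 = -0.1029

D_KL(P||Q) = 0.0854 bits

Note: KL divergence is always non-negative and equals 0 iff P = Q.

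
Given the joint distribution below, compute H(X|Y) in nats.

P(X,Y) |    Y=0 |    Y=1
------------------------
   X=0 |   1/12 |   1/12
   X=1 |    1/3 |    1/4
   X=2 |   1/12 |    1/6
0.9395 nats

Using the chain rule: H(X|Y) = H(X,Y) - H(Y)

First, compute H(X,Y) = 1.6326 nats

Marginal P(Y) = (1/2, 1/2)
H(Y) = 0.6931 nats

H(X|Y) = H(X,Y) - H(Y) = 1.6326 - 0.6931 = 0.9395 nats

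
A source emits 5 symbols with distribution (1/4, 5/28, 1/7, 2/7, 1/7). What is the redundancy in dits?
0.0179 dits

Redundancy measures how far a source is from maximum entropy:
R = H_max - H(X)

Maximum entropy for 5 symbols: H_max = log_10(5) = 0.6990 dits
Actual entropy: H(X) = 0.6810 dits
Redundancy: R = 0.6990 - 0.6810 = 0.0179 dits

This redundancy represents potential for compression: the source could be compressed by 0.0179 dits per symbol.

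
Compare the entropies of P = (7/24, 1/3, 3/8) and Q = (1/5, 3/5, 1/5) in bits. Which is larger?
P

Computing entropies in bits:
H(P) = 1.5774
H(Q) = 1.3710

Distribution P has higher entropy.

Intuition: The distribution closer to uniform (more spread out) has higher entropy.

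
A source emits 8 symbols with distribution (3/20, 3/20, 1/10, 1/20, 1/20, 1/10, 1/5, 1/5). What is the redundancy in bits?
0.1536 bits

Redundancy measures how far a source is from maximum entropy:
R = H_max - H(X)

Maximum entropy for 8 symbols: H_max = log_2(8) = 3.0000 bits
Actual entropy: H(X) = 2.8464 bits
Redundancy: R = 3.0000 - 2.8464 = 0.1536 bits

This redundancy represents potential for compression: the source could be compressed by 0.1536 bits per symbol.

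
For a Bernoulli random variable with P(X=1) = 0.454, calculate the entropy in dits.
0.2992 dits

The binary entropy function is:
H(p) = -p log(p) - (1-p) log(1-p)

H(0.454) = -0.454 × log_10(0.454) - 0.546 × log_10(0.546)
H(0.454) = 0.2992 dits

Note: Binary entropy is maximized at p=0.5 (H=1 bit) and minimized at p=0 or p=1 (H=0).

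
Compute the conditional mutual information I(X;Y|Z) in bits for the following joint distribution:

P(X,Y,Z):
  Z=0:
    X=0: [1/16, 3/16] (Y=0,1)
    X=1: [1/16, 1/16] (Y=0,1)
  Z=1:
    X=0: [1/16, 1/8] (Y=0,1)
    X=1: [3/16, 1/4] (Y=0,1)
0.0202 bits

Conditional mutual information: I(X;Y|Z) = H(X|Z) + H(Y|Z) - H(X,Y|Z)

H(Z) = 0.9544
H(X,Z) = 1.8496 → H(X|Z) = 0.8952
H(Y,Z) = 1.9056 → H(Y|Z) = 0.9512
H(X,Y,Z) = 2.7806 → H(X,Y|Z) = 1.8262

I(X;Y|Z) = 0.8952 + 0.9512 - 1.8262 = 0.0202 bits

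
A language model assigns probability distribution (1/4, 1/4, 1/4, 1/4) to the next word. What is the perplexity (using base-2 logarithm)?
4.0000

Perplexity is 2^H (or exp(H) for natural log).

First, H = -Σ p log p = 2.0000 bits
Perplexity = 2^2.0000 = 4.0000

Interpretation: The model's uncertainty is equivalent to choosing uniformly among 4.0 options.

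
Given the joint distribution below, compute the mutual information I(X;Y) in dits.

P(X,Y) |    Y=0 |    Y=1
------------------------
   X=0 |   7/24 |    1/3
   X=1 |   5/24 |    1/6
0.0016 dits

Mutual information: I(X;Y) = H(X) + H(Y) - H(X,Y)

Marginals:
P(X) = (5/8, 3/8), H(X) = 0.2873 dits
P(Y) = (1/2, 1/2), H(Y) = 0.3010 dits

Joint entropy: H(X,Y) = 0.5867 dits

I(X;Y) = 0.2873 + 0.3010 - 0.5867 = 0.0016 dits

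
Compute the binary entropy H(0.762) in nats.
0.5488 nats

The binary entropy function is:
H(p) = -p log(p) - (1-p) log(1-p)

H(0.762) = -0.762 × log_e(0.762) - 0.238 × log_e(0.238)
H(0.762) = 0.5488 nats

Note: Binary entropy is maximized at p=0.5 (H=1 bit) and minimized at p=0 or p=1 (H=0).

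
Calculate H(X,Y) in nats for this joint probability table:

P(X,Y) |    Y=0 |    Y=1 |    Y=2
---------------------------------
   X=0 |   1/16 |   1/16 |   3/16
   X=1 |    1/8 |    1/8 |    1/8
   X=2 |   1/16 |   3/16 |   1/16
2.1007 nats

Joint entropy is H(X,Y) = -Σ_{x,y} p(x,y) log p(x,y).

Summing over all non-zero entries:
H(X,Y) = -[1/16·log_e(1/16) + 1/16·log_e(1/16) + 3/16·log_e(3/16) + 1/8·log_e(1/8) + 1/8·log_e(1/8) + 1/8·log_e(1/8) + 1/16·log_e(1/16) + 3/16·log_e(3/16) + 1/16·log_e(1/16)]
H(X,Y) = 2.1007 nats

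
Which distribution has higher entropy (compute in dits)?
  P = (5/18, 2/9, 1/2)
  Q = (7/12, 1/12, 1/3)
P

Computing entropies in dits:
H(P) = 0.4502
H(Q) = 0.3855

Distribution P has higher entropy.

Intuition: The distribution closer to uniform (more spread out) has higher entropy.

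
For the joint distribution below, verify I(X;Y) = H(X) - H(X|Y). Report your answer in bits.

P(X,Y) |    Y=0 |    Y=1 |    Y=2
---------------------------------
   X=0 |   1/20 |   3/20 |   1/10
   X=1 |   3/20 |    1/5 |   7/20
I(X;Y) = 0.0303 bits

Mutual information has multiple equivalent forms:
- I(X;Y) = H(X) - H(X|Y)
- I(X;Y) = H(Y) - H(Y|X)
- I(X;Y) = H(X) + H(Y) - H(X,Y)

Computing all quantities:
H(X) = 0.8813, H(Y) = 1.5129, H(X,Y) = 2.3639
H(X|Y) = 0.8510, H(Y|X) = 1.4826

Verification:
H(X) - H(X|Y) = 0.8813 - 0.8510 = 0.0303
H(Y) - H(Y|X) = 1.5129 - 1.4826 = 0.0303
H(X) + H(Y) - H(X,Y) = 0.8813 + 1.5129 - 2.3639 = 0.0303

All forms give I(X;Y) = 0.0303 bits. ✓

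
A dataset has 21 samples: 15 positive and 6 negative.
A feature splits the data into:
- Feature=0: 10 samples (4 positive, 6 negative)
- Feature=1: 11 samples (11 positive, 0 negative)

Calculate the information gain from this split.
0.4008 bits

Information Gain = H(Y) - H(Y|Feature)

Before split:
P(positive) = 15/21 = 0.7143
H(Y) = 0.8631 bits

After split:
Feature=0: H = 0.9710 bits (weight = 10/21)
Feature=1: H = 0.0000 bits (weight = 11/21)
H(Y|Feature) = (10/21)×0.9710 + (11/21)×0.0000 = 0.4624 bits

Information Gain = 0.8631 - 0.4624 = 0.4008 bits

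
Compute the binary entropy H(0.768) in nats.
0.5417 nats

The binary entropy function is:
H(p) = -p log(p) - (1-p) log(1-p)

H(0.768) = -0.768 × log_e(0.768) - 0.232 × log_e(0.232)
H(0.768) = 0.5417 nats

Note: Binary entropy is maximized at p=0.5 (H=1 bit) and minimized at p=0 or p=1 (H=0).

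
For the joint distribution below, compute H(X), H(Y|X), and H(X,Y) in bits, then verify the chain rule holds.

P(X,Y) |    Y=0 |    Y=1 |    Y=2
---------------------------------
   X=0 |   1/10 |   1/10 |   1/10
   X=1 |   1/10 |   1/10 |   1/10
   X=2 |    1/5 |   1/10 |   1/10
H(X,Y) = 3.1219, H(X) = 1.5710, H(Y|X) = 1.5510 (all in bits)

Chain rule: H(X,Y) = H(X) + H(Y|X)

Left side — joint entropy directly:
H(X,Y) = -Σ p(x,y) log p(x,y) = 3.1219 bits

Right side — compute H(Y|X) from the conditional distributions:
P(X) = (3/10, 3/10, 2/5), so H(X) = 1.5710 bits
H(Y|X) = Σ_x P(X=x) · H(Y|X=x):
  P(Y|X=0) = (1/3, 1/3, 1/3), H(Y|X=0) = 1.5850, weight P(X=0) = 3/10
  P(Y|X=1) = (1/3, 1/3, 1/3), H(Y|X=1) = 1.5850, weight P(X=1) = 3/10
  P(Y|X=2) = (1/2, 1/4, 1/4), H(Y|X=2) = 1.5000, weight P(X=2) = 2/5
H(Y|X) = 1.5510 bits

H(X) + H(Y|X) = 1.5710 + 1.5510 = 3.1219 bits

Both sides equal 3.1219 bits. ✓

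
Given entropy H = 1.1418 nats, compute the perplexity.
3.1324

Perplexity is e^H (or exp(H) for natural log).

H = 1.1418 nats
Perplexity = e^1.1418 = 3.1324

Interpretation: The model's uncertainty is equivalent to choosing uniformly among 3.1 options.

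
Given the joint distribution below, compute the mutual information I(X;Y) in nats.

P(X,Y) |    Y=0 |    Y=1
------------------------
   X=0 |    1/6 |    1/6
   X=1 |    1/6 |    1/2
0.0306 nats

Mutual information: I(X;Y) = H(X) + H(Y) - H(X,Y)

Marginals:
P(X) = (1/3, 2/3), H(X) = 0.6365 nats
P(Y) = (1/3, 2/3), H(Y) = 0.6365 nats

Joint entropy: H(X,Y) = 1.2425 nats

I(X;Y) = 0.6365 + 0.6365 - 1.2425 = 0.0306 nats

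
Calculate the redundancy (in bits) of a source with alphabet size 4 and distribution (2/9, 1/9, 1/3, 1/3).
0.1089 bits

Redundancy measures how far a source is from maximum entropy:
R = H_max - H(X)

Maximum entropy for 4 symbols: H_max = log_2(4) = 2.0000 bits
Actual entropy: H(X) = 1.8911 bits
Redundancy: R = 2.0000 - 1.8911 = 0.1089 bits

This redundancy represents potential for compression: the source could be compressed by 0.1089 bits per symbol.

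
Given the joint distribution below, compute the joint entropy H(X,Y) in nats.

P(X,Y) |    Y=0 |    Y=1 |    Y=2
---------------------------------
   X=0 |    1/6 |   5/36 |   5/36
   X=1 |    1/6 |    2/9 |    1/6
1.7785 nats

Joint entropy is H(X,Y) = -Σ_{x,y} p(x,y) log p(x,y).

Summing over all non-zero entries:
H(X,Y) = -[1/6·log_e(1/6) + 5/36·log_e(5/36) + 5/36·log_e(5/36) + 1/6·log_e(1/6) + 2/9·log_e(2/9) + 1/6·log_e(1/6)]
H(X,Y) = 1.7785 nats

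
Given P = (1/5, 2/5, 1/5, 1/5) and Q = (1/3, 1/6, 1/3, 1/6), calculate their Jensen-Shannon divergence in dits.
0.0184 dits

Jensen-Shannon divergence is:
JSD(P||Q) = 0.5 × D_KL(P||M) + 0.5 × D_KL(Q||M)
where M = 0.5 × (P + Q) is the mixture distribution.

M = 0.5 × (1/5, 2/5, 1/5, 1/5) + 0.5 × (1/3, 1/6, 1/3, 1/6) = (4/15, 0.283333, 4/15, 0.183333)

D_KL(P||M) = 0.0175 dits
D_KL(Q||M) = 0.0193 dits

JSD(P||Q) = 0.5 × 0.0175 + 0.5 × 0.0193 = 0.0184 dits

Unlike KL divergence, JSD is symmetric and bounded: 0 ≤ JSD ≤ log(2).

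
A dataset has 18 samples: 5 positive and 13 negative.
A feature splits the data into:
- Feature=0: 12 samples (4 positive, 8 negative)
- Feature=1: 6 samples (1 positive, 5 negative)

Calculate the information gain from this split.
0.0235 bits

Information Gain = H(Y) - H(Y|Feature)

Before split:
P(positive) = 5/18 = 0.2778
H(Y) = 0.8524 bits

After split:
Feature=0: H = 0.9183 bits (weight = 12/18)
Feature=1: H = 0.6500 bits (weight = 6/18)
H(Y|Feature) = (12/18)×0.9183 + (6/18)×0.6500 = 0.8289 bits

Information Gain = 0.8524 - 0.8289 = 0.0235 bits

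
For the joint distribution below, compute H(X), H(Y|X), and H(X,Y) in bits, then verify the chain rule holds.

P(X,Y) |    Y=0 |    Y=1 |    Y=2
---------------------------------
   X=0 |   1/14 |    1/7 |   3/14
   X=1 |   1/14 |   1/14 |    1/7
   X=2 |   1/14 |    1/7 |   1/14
H(X,Y) = 3.0391, H(X) = 1.5567, H(Y|X) = 1.4825 (all in bits)

Chain rule: H(X,Y) = H(X) + H(Y|X)

Left side — joint entropy directly:
H(X,Y) = -Σ p(x,y) log p(x,y) = 3.0391 bits

Right side — compute H(Y|X) from the conditional distributions:
P(X) = (3/7, 2/7, 2/7), so H(X) = 1.5567 bits
H(Y|X) = Σ_x P(X=x) · H(Y|X=x):
  P(Y|X=0) = (1/6, 1/3, 1/2), H(Y|X=0) = 1.4591, weight P(X=0) = 3/7
  P(Y|X=1) = (1/4, 1/4, 1/2), H(Y|X=1) = 1.5000, weight P(X=1) = 2/7
  P(Y|X=2) = (1/4, 1/2, 1/4), H(Y|X=2) = 1.5000, weight P(X=2) = 2/7
H(Y|X) = 1.4825 bits

H(X) + H(Y|X) = 1.5567 + 1.4825 = 3.0391 bits

Both sides equal 3.0391 bits. ✓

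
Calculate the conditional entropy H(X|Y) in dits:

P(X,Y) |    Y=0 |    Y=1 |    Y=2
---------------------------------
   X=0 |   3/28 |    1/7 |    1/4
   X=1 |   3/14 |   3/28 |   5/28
0.2894 dits

Using the chain rule: H(X|Y) = H(X,Y) - H(Y)

First, compute H(X,Y) = 0.7561 dits

Marginal P(Y) = (9/28, 1/4, 3/7)
H(Y) = 0.4667 dits

H(X|Y) = H(X,Y) - H(Y) = 0.7561 - 0.4667 = 0.2894 dits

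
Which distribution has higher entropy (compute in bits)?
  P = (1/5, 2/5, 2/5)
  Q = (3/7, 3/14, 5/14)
Q

Computing entropies in bits:
H(P) = 1.5219
H(Q) = 1.5306

Distribution Q has higher entropy.

Intuition: The distribution closer to uniform (more spread out) has higher entropy.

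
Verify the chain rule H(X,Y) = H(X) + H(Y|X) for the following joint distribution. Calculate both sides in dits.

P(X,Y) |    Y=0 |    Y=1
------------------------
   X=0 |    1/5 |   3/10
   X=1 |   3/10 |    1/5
H(X,Y) = 0.5933, H(X) = 0.3010, H(Y|X) = 0.2923 (all in dits)

Chain rule: H(X,Y) = H(X) + H(Y|X)

Left side — joint entropy directly:
H(X,Y) = -Σ p(x,y) log p(x,y) = 0.5933 dits

Right side — compute H(Y|X) from the conditional distributions:
P(X) = (1/2, 1/2), so H(X) = 0.3010 dits
H(Y|X) = Σ_x P(X=x) · H(Y|X=x):
  P(Y|X=0) = (2/5, 3/5), H(Y|X=0) = 0.2923, weight P(X=0) = 1/2
  P(Y|X=1) = (3/5, 2/5), H(Y|X=1) = 0.2923, weight P(X=1) = 1/2
H(Y|X) = 0.2923 dits

H(X) + H(Y|X) = 0.3010 + 0.2923 = 0.5933 dits

Both sides equal 0.5933 dits. ✓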